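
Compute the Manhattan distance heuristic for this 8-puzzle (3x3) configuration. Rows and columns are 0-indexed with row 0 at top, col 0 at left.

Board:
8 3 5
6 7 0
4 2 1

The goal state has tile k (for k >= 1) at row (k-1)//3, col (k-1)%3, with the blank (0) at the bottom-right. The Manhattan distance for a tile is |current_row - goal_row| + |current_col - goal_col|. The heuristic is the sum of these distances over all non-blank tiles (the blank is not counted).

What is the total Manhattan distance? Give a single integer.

Tile 8: at (0,0), goal (2,1), distance |0-2|+|0-1| = 3
Tile 3: at (0,1), goal (0,2), distance |0-0|+|1-2| = 1
Tile 5: at (0,2), goal (1,1), distance |0-1|+|2-1| = 2
Tile 6: at (1,0), goal (1,2), distance |1-1|+|0-2| = 2
Tile 7: at (1,1), goal (2,0), distance |1-2|+|1-0| = 2
Tile 4: at (2,0), goal (1,0), distance |2-1|+|0-0| = 1
Tile 2: at (2,1), goal (0,1), distance |2-0|+|1-1| = 2
Tile 1: at (2,2), goal (0,0), distance |2-0|+|2-0| = 4
Sum: 3 + 1 + 2 + 2 + 2 + 1 + 2 + 4 = 17

Answer: 17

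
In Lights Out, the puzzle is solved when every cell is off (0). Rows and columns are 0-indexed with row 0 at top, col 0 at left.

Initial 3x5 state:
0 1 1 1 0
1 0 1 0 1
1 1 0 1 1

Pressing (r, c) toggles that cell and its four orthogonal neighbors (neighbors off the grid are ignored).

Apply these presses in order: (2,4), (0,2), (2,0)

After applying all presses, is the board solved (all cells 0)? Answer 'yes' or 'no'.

Answer: yes

Derivation:
After press 1 at (2,4):
0 1 1 1 0
1 0 1 0 0
1 1 0 0 0

After press 2 at (0,2):
0 0 0 0 0
1 0 0 0 0
1 1 0 0 0

After press 3 at (2,0):
0 0 0 0 0
0 0 0 0 0
0 0 0 0 0

Lights still on: 0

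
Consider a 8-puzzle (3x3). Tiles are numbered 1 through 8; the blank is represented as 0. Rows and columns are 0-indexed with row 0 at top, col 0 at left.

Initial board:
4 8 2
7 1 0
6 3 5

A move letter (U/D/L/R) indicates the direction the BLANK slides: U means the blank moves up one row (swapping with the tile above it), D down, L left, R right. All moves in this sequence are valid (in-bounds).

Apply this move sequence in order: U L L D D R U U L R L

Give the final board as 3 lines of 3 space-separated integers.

After move 1 (U):
4 8 0
7 1 2
6 3 5

After move 2 (L):
4 0 8
7 1 2
6 3 5

After move 3 (L):
0 4 8
7 1 2
6 3 5

After move 4 (D):
7 4 8
0 1 2
6 3 5

After move 5 (D):
7 4 8
6 1 2
0 3 5

After move 6 (R):
7 4 8
6 1 2
3 0 5

After move 7 (U):
7 4 8
6 0 2
3 1 5

After move 8 (U):
7 0 8
6 4 2
3 1 5

After move 9 (L):
0 7 8
6 4 2
3 1 5

After move 10 (R):
7 0 8
6 4 2
3 1 5

After move 11 (L):
0 7 8
6 4 2
3 1 5

Answer: 0 7 8
6 4 2
3 1 5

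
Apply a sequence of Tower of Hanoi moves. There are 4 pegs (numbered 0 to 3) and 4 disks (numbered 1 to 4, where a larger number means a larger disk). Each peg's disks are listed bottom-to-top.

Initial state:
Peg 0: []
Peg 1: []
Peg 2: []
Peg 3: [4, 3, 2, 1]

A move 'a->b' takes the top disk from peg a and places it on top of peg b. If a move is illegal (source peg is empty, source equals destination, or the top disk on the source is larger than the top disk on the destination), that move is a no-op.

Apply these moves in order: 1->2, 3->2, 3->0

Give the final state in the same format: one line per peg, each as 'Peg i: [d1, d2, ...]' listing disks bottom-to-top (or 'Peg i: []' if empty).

Answer: Peg 0: [2]
Peg 1: []
Peg 2: [1]
Peg 3: [4, 3]

Derivation:
After move 1 (1->2):
Peg 0: []
Peg 1: []
Peg 2: []
Peg 3: [4, 3, 2, 1]

After move 2 (3->2):
Peg 0: []
Peg 1: []
Peg 2: [1]
Peg 3: [4, 3, 2]

After move 3 (3->0):
Peg 0: [2]
Peg 1: []
Peg 2: [1]
Peg 3: [4, 3]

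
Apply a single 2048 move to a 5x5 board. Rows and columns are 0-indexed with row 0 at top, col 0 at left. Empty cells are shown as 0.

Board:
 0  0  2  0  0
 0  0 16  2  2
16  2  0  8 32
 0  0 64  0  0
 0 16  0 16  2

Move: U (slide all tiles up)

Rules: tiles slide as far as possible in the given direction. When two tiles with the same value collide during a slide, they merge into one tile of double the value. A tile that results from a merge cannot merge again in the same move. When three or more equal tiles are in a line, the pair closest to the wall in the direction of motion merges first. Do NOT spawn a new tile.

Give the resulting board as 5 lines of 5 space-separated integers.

Answer: 16  2  2  2  2
 0 16 16  8 32
 0  0 64 16  2
 0  0  0  0  0
 0  0  0  0  0

Derivation:
Slide up:
col 0: [0, 0, 16, 0, 0] -> [16, 0, 0, 0, 0]
col 1: [0, 0, 2, 0, 16] -> [2, 16, 0, 0, 0]
col 2: [2, 16, 0, 64, 0] -> [2, 16, 64, 0, 0]
col 3: [0, 2, 8, 0, 16] -> [2, 8, 16, 0, 0]
col 4: [0, 2, 32, 0, 2] -> [2, 32, 2, 0, 0]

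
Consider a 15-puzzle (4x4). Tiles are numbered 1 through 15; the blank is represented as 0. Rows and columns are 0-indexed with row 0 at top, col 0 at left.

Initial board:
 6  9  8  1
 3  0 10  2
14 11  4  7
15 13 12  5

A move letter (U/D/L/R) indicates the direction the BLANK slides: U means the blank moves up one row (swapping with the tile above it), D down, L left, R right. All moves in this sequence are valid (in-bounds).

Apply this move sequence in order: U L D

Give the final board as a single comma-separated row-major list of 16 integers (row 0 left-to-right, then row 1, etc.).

After move 1 (U):
 6  0  8  1
 3  9 10  2
14 11  4  7
15 13 12  5

After move 2 (L):
 0  6  8  1
 3  9 10  2
14 11  4  7
15 13 12  5

After move 3 (D):
 3  6  8  1
 0  9 10  2
14 11  4  7
15 13 12  5

Answer: 3, 6, 8, 1, 0, 9, 10, 2, 14, 11, 4, 7, 15, 13, 12, 5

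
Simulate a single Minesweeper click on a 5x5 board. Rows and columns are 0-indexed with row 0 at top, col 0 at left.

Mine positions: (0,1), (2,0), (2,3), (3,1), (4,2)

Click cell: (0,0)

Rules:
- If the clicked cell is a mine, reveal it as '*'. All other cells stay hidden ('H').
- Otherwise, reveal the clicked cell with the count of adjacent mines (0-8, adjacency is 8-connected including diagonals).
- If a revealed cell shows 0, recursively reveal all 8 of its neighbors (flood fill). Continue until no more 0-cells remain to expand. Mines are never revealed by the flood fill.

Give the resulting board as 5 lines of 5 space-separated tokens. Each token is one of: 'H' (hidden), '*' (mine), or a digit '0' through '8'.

1 H H H H
H H H H H
H H H H H
H H H H H
H H H H H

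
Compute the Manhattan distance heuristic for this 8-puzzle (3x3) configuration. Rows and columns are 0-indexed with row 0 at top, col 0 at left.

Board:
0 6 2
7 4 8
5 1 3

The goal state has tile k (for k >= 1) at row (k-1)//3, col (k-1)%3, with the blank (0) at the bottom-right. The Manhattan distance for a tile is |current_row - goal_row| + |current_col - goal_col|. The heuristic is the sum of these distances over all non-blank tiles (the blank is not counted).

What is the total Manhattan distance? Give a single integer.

Answer: 14

Derivation:
Tile 6: (0,1)->(1,2) = 2
Tile 2: (0,2)->(0,1) = 1
Tile 7: (1,0)->(2,0) = 1
Tile 4: (1,1)->(1,0) = 1
Tile 8: (1,2)->(2,1) = 2
Tile 5: (2,0)->(1,1) = 2
Tile 1: (2,1)->(0,0) = 3
Tile 3: (2,2)->(0,2) = 2
Sum: 2 + 1 + 1 + 1 + 2 + 2 + 3 + 2 = 14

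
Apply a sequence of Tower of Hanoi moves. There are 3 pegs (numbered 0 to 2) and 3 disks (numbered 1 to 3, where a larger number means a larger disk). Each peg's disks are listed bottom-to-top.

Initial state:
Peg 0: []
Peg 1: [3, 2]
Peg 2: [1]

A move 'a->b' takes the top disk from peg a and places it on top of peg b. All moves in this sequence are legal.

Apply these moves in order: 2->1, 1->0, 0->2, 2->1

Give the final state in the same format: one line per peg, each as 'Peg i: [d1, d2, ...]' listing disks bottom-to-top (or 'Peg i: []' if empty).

Answer: Peg 0: []
Peg 1: [3, 2, 1]
Peg 2: []

Derivation:
After move 1 (2->1):
Peg 0: []
Peg 1: [3, 2, 1]
Peg 2: []

After move 2 (1->0):
Peg 0: [1]
Peg 1: [3, 2]
Peg 2: []

After move 3 (0->2):
Peg 0: []
Peg 1: [3, 2]
Peg 2: [1]

After move 4 (2->1):
Peg 0: []
Peg 1: [3, 2, 1]
Peg 2: []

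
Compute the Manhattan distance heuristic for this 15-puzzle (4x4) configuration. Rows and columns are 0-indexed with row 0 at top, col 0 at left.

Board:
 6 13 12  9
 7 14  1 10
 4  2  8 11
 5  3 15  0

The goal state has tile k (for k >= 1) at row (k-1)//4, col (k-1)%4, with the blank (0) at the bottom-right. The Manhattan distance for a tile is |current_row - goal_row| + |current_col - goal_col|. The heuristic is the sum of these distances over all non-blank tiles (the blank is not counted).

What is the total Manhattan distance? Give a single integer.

Answer: 40

Derivation:
Tile 6: at (0,0), goal (1,1), distance |0-1|+|0-1| = 2
Tile 13: at (0,1), goal (3,0), distance |0-3|+|1-0| = 4
Tile 12: at (0,2), goal (2,3), distance |0-2|+|2-3| = 3
Tile 9: at (0,3), goal (2,0), distance |0-2|+|3-0| = 5
Tile 7: at (1,0), goal (1,2), distance |1-1|+|0-2| = 2
Tile 14: at (1,1), goal (3,1), distance |1-3|+|1-1| = 2
Tile 1: at (1,2), goal (0,0), distance |1-0|+|2-0| = 3
Tile 10: at (1,3), goal (2,1), distance |1-2|+|3-1| = 3
Tile 4: at (2,0), goal (0,3), distance |2-0|+|0-3| = 5
Tile 2: at (2,1), goal (0,1), distance |2-0|+|1-1| = 2
Tile 8: at (2,2), goal (1,3), distance |2-1|+|2-3| = 2
Tile 11: at (2,3), goal (2,2), distance |2-2|+|3-2| = 1
Tile 5: at (3,0), goal (1,0), distance |3-1|+|0-0| = 2
Tile 3: at (3,1), goal (0,2), distance |3-0|+|1-2| = 4
Tile 15: at (3,2), goal (3,2), distance |3-3|+|2-2| = 0
Sum: 2 + 4 + 3 + 5 + 2 + 2 + 3 + 3 + 5 + 2 + 2 + 1 + 2 + 4 + 0 = 40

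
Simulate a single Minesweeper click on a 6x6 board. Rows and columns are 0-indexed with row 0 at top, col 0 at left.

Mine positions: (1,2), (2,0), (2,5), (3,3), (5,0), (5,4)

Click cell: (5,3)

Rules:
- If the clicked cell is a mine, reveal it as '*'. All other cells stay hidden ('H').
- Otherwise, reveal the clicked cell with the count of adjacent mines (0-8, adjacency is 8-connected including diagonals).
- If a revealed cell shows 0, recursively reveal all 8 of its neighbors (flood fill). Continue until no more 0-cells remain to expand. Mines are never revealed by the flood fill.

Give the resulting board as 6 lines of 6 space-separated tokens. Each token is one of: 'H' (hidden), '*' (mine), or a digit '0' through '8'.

H H H H H H
H H H H H H
H H H H H H
H H H H H H
H H H H H H
H H H 1 H H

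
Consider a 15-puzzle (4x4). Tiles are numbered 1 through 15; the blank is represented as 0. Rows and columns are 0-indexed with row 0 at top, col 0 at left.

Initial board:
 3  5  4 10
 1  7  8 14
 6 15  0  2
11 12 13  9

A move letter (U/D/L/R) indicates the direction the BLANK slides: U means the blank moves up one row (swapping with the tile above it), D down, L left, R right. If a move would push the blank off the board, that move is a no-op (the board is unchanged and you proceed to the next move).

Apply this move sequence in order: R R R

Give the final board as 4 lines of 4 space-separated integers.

Answer:  3  5  4 10
 1  7  8 14
 6 15  2  0
11 12 13  9

Derivation:
After move 1 (R):
 3  5  4 10
 1  7  8 14
 6 15  2  0
11 12 13  9

After move 2 (R):
 3  5  4 10
 1  7  8 14
 6 15  2  0
11 12 13  9

After move 3 (R):
 3  5  4 10
 1  7  8 14
 6 15  2  0
11 12 13  9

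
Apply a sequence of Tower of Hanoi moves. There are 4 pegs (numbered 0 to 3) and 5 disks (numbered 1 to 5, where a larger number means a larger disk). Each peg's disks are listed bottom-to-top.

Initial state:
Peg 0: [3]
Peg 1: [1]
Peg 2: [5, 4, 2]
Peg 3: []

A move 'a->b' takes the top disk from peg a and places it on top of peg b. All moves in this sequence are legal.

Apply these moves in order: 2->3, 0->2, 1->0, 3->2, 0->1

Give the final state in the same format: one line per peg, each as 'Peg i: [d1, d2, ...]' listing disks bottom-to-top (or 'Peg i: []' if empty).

After move 1 (2->3):
Peg 0: [3]
Peg 1: [1]
Peg 2: [5, 4]
Peg 3: [2]

After move 2 (0->2):
Peg 0: []
Peg 1: [1]
Peg 2: [5, 4, 3]
Peg 3: [2]

After move 3 (1->0):
Peg 0: [1]
Peg 1: []
Peg 2: [5, 4, 3]
Peg 3: [2]

After move 4 (3->2):
Peg 0: [1]
Peg 1: []
Peg 2: [5, 4, 3, 2]
Peg 3: []

After move 5 (0->1):
Peg 0: []
Peg 1: [1]
Peg 2: [5, 4, 3, 2]
Peg 3: []

Answer: Peg 0: []
Peg 1: [1]
Peg 2: [5, 4, 3, 2]
Peg 3: []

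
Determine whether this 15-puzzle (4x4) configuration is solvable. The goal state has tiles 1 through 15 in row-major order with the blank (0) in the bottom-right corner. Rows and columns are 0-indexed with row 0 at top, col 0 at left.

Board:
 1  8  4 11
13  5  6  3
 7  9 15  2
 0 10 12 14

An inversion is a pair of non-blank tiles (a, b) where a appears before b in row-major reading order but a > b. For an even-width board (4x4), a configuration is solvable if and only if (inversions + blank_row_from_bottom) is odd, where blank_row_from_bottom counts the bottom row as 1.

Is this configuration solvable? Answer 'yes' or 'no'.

Inversions: 34
Blank is in row 3 (0-indexed from top), which is row 1 counting from the bottom (bottom = 1).
34 + 1 = 35, which is odd, so the puzzle is solvable.

Answer: yes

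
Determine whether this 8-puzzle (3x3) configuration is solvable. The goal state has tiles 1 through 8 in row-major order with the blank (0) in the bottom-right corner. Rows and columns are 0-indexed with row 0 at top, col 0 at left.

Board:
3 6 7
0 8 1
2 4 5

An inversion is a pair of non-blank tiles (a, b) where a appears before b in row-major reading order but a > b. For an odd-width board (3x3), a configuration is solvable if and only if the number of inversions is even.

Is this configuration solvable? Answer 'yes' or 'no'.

Answer: yes

Derivation:
Inversions (pairs i<j in row-major order where tile[i] > tile[j] > 0): 14
14 is even, so the puzzle is solvable.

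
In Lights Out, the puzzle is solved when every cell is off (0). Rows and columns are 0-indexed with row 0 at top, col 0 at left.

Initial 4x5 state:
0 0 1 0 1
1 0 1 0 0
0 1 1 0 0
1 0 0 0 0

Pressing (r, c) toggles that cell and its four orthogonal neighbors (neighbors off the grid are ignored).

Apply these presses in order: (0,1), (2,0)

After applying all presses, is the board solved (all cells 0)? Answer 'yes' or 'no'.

Answer: no

Derivation:
After press 1 at (0,1):
1 1 0 0 1
1 1 1 0 0
0 1 1 0 0
1 0 0 0 0

After press 2 at (2,0):
1 1 0 0 1
0 1 1 0 0
1 0 1 0 0
0 0 0 0 0

Lights still on: 7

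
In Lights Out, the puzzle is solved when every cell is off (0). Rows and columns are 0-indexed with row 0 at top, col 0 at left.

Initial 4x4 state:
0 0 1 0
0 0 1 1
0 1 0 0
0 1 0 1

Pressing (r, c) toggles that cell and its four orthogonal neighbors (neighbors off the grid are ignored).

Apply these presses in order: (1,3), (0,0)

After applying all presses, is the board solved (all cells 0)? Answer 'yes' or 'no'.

Answer: no

Derivation:
After press 1 at (1,3):
0 0 1 1
0 0 0 0
0 1 0 1
0 1 0 1

After press 2 at (0,0):
1 1 1 1
1 0 0 0
0 1 0 1
0 1 0 1

Lights still on: 9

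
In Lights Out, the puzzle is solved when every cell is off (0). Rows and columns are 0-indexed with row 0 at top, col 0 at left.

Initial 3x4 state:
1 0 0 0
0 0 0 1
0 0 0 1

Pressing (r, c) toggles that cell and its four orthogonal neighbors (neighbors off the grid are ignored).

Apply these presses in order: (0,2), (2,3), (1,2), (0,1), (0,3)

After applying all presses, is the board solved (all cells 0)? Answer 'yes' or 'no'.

After press 1 at (0,2):
1 1 1 1
0 0 1 1
0 0 0 1

After press 2 at (2,3):
1 1 1 1
0 0 1 0
0 0 1 0

After press 3 at (1,2):
1 1 0 1
0 1 0 1
0 0 0 0

After press 4 at (0,1):
0 0 1 1
0 0 0 1
0 0 0 0

After press 5 at (0,3):
0 0 0 0
0 0 0 0
0 0 0 0

Lights still on: 0

Answer: yes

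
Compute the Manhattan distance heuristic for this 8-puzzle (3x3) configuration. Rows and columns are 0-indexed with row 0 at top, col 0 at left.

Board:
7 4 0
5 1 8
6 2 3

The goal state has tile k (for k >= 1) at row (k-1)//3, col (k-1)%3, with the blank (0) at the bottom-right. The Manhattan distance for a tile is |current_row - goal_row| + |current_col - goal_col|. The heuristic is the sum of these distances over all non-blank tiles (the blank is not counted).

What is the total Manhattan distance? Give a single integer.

Tile 7: at (0,0), goal (2,0), distance |0-2|+|0-0| = 2
Tile 4: at (0,1), goal (1,0), distance |0-1|+|1-0| = 2
Tile 5: at (1,0), goal (1,1), distance |1-1|+|0-1| = 1
Tile 1: at (1,1), goal (0,0), distance |1-0|+|1-0| = 2
Tile 8: at (1,2), goal (2,1), distance |1-2|+|2-1| = 2
Tile 6: at (2,0), goal (1,2), distance |2-1|+|0-2| = 3
Tile 2: at (2,1), goal (0,1), distance |2-0|+|1-1| = 2
Tile 3: at (2,2), goal (0,2), distance |2-0|+|2-2| = 2
Sum: 2 + 2 + 1 + 2 + 2 + 3 + 2 + 2 = 16

Answer: 16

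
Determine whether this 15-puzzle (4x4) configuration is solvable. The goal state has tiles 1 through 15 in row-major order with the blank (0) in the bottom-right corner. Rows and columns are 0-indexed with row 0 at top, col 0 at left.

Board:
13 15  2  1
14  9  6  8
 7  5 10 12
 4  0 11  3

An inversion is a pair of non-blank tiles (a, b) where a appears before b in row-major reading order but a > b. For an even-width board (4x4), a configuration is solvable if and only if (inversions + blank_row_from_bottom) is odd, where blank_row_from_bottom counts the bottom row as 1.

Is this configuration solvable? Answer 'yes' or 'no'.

Inversions: 61
Blank is in row 3 (0-indexed from top), which is row 1 counting from the bottom (bottom = 1).
61 + 1 = 62, which is even, so the puzzle is not solvable.

Answer: no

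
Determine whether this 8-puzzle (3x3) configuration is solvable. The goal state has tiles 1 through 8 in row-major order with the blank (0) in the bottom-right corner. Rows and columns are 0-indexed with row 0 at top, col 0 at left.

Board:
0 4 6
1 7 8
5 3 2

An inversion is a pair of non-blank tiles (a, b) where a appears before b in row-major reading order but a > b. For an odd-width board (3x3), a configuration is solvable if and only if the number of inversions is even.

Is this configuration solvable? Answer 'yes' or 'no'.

Answer: yes

Derivation:
Inversions (pairs i<j in row-major order where tile[i] > tile[j] > 0): 16
16 is even, so the puzzle is solvable.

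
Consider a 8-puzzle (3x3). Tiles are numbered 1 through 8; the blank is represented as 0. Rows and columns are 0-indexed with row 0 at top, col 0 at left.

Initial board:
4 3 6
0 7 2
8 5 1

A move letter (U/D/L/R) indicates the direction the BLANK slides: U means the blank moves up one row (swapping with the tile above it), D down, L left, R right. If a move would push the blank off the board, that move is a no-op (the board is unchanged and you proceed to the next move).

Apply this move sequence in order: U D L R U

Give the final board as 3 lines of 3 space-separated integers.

After move 1 (U):
0 3 6
4 7 2
8 5 1

After move 2 (D):
4 3 6
0 7 2
8 5 1

After move 3 (L):
4 3 6
0 7 2
8 5 1

After move 4 (R):
4 3 6
7 0 2
8 5 1

After move 5 (U):
4 0 6
7 3 2
8 5 1

Answer: 4 0 6
7 3 2
8 5 1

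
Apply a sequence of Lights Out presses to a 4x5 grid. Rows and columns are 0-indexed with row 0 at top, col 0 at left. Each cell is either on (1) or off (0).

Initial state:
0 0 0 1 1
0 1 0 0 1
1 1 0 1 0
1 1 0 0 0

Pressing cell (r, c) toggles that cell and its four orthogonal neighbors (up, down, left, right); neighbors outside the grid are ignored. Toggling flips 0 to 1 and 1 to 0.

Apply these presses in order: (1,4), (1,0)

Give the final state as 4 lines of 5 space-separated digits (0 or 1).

After press 1 at (1,4):
0 0 0 1 0
0 1 0 1 0
1 1 0 1 1
1 1 0 0 0

After press 2 at (1,0):
1 0 0 1 0
1 0 0 1 0
0 1 0 1 1
1 1 0 0 0

Answer: 1 0 0 1 0
1 0 0 1 0
0 1 0 1 1
1 1 0 0 0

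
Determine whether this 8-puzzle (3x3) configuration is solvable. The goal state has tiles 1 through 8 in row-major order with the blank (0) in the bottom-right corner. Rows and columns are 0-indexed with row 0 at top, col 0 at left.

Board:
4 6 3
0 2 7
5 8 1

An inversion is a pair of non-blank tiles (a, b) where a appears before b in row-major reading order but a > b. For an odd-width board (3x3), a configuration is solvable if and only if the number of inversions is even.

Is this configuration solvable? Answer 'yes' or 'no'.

Answer: yes

Derivation:
Inversions (pairs i<j in row-major order where tile[i] > tile[j] > 0): 14
14 is even, so the puzzle is solvable.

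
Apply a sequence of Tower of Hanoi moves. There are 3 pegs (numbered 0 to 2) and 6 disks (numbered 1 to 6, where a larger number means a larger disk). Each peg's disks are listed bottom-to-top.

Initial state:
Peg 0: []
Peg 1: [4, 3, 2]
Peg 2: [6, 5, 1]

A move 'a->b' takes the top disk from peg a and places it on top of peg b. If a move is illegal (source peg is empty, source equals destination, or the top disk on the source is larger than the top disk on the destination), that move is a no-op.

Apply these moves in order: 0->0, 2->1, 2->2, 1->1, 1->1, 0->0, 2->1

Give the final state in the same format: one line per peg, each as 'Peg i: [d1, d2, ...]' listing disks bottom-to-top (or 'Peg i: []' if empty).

After move 1 (0->0):
Peg 0: []
Peg 1: [4, 3, 2]
Peg 2: [6, 5, 1]

After move 2 (2->1):
Peg 0: []
Peg 1: [4, 3, 2, 1]
Peg 2: [6, 5]

After move 3 (2->2):
Peg 0: []
Peg 1: [4, 3, 2, 1]
Peg 2: [6, 5]

After move 4 (1->1):
Peg 0: []
Peg 1: [4, 3, 2, 1]
Peg 2: [6, 5]

After move 5 (1->1):
Peg 0: []
Peg 1: [4, 3, 2, 1]
Peg 2: [6, 5]

After move 6 (0->0):
Peg 0: []
Peg 1: [4, 3, 2, 1]
Peg 2: [6, 5]

After move 7 (2->1):
Peg 0: []
Peg 1: [4, 3, 2, 1]
Peg 2: [6, 5]

Answer: Peg 0: []
Peg 1: [4, 3, 2, 1]
Peg 2: [6, 5]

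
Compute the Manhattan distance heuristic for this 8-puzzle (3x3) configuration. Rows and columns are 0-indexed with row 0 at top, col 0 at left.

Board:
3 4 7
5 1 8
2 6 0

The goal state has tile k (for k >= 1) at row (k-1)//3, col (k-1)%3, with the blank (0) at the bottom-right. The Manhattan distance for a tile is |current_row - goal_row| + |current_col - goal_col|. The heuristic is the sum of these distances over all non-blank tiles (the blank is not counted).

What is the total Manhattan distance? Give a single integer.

Tile 3: at (0,0), goal (0,2), distance |0-0|+|0-2| = 2
Tile 4: at (0,1), goal (1,0), distance |0-1|+|1-0| = 2
Tile 7: at (0,2), goal (2,0), distance |0-2|+|2-0| = 4
Tile 5: at (1,0), goal (1,1), distance |1-1|+|0-1| = 1
Tile 1: at (1,1), goal (0,0), distance |1-0|+|1-0| = 2
Tile 8: at (1,2), goal (2,1), distance |1-2|+|2-1| = 2
Tile 2: at (2,0), goal (0,1), distance |2-0|+|0-1| = 3
Tile 6: at (2,1), goal (1,2), distance |2-1|+|1-2| = 2
Sum: 2 + 2 + 4 + 1 + 2 + 2 + 3 + 2 = 18

Answer: 18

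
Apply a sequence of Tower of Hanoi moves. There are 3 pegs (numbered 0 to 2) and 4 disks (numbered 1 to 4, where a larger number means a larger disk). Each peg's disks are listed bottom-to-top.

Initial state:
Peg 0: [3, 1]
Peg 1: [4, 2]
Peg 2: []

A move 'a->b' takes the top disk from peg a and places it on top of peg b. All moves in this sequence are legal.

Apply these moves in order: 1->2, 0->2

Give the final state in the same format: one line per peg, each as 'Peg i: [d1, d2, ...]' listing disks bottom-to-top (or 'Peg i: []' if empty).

After move 1 (1->2):
Peg 0: [3, 1]
Peg 1: [4]
Peg 2: [2]

After move 2 (0->2):
Peg 0: [3]
Peg 1: [4]
Peg 2: [2, 1]

Answer: Peg 0: [3]
Peg 1: [4]
Peg 2: [2, 1]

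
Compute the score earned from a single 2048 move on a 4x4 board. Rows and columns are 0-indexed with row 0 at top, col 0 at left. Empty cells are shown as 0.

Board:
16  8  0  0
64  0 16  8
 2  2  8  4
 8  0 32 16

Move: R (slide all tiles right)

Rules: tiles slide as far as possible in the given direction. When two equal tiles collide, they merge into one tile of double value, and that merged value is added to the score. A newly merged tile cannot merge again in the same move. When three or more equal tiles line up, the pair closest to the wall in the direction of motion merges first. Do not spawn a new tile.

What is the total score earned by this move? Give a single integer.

Answer: 4

Derivation:
Slide right:
row 0: [16, 8, 0, 0] -> [0, 0, 16, 8]  score +0 (running 0)
row 1: [64, 0, 16, 8] -> [0, 64, 16, 8]  score +0 (running 0)
row 2: [2, 2, 8, 4] -> [0, 4, 8, 4]  score +4 (running 4)
row 3: [8, 0, 32, 16] -> [0, 8, 32, 16]  score +0 (running 4)
Board after move:
 0  0 16  8
 0 64 16  8
 0  4  8  4
 0  8 32 16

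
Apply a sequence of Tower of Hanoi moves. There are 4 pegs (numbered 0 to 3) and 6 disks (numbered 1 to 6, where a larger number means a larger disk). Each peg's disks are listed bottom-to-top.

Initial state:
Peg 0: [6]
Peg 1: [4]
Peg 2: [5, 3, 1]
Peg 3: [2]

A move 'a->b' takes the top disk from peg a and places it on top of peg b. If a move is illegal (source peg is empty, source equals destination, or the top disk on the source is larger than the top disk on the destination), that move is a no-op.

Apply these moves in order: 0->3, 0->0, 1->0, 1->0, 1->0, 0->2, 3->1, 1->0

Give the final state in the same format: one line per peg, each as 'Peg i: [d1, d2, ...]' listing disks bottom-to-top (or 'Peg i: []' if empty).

After move 1 (0->3):
Peg 0: [6]
Peg 1: [4]
Peg 2: [5, 3, 1]
Peg 3: [2]

After move 2 (0->0):
Peg 0: [6]
Peg 1: [4]
Peg 2: [5, 3, 1]
Peg 3: [2]

After move 3 (1->0):
Peg 0: [6, 4]
Peg 1: []
Peg 2: [5, 3, 1]
Peg 3: [2]

After move 4 (1->0):
Peg 0: [6, 4]
Peg 1: []
Peg 2: [5, 3, 1]
Peg 3: [2]

After move 5 (1->0):
Peg 0: [6, 4]
Peg 1: []
Peg 2: [5, 3, 1]
Peg 3: [2]

After move 6 (0->2):
Peg 0: [6, 4]
Peg 1: []
Peg 2: [5, 3, 1]
Peg 3: [2]

After move 7 (3->1):
Peg 0: [6, 4]
Peg 1: [2]
Peg 2: [5, 3, 1]
Peg 3: []

After move 8 (1->0):
Peg 0: [6, 4, 2]
Peg 1: []
Peg 2: [5, 3, 1]
Peg 3: []

Answer: Peg 0: [6, 4, 2]
Peg 1: []
Peg 2: [5, 3, 1]
Peg 3: []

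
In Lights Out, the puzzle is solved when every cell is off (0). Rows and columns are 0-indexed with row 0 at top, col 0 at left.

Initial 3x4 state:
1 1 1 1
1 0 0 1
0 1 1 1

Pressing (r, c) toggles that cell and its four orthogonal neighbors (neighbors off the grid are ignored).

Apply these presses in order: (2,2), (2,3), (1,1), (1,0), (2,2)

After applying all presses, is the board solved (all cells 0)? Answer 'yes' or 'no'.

After press 1 at (2,2):
1 1 1 1
1 0 1 1
0 0 0 0

After press 2 at (2,3):
1 1 1 1
1 0 1 0
0 0 1 1

After press 3 at (1,1):
1 0 1 1
0 1 0 0
0 1 1 1

After press 4 at (1,0):
0 0 1 1
1 0 0 0
1 1 1 1

After press 5 at (2,2):
0 0 1 1
1 0 1 0
1 0 0 0

Lights still on: 5

Answer: no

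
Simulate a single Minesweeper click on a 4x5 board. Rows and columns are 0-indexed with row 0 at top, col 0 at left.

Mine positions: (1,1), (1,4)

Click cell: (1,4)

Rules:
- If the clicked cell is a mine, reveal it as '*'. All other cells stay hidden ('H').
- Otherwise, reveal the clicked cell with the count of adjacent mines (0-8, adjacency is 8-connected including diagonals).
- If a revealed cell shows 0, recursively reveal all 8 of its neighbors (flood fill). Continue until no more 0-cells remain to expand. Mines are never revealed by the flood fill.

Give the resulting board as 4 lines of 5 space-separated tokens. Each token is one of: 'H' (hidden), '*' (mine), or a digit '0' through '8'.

H H H H H
H H H H *
H H H H H
H H H H H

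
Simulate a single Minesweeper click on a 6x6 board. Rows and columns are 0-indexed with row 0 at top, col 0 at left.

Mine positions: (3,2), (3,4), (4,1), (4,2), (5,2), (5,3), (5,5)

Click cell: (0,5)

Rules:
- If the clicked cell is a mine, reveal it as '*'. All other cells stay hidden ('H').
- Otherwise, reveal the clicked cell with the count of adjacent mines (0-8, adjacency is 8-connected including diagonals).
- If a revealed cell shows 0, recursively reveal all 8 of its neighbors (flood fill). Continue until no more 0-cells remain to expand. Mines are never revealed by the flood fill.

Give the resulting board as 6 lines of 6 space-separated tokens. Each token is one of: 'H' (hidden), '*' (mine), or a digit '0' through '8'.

0 0 0 0 0 0
0 0 0 0 0 0
0 1 1 2 1 1
1 3 H H H H
H H H H H H
H H H H H H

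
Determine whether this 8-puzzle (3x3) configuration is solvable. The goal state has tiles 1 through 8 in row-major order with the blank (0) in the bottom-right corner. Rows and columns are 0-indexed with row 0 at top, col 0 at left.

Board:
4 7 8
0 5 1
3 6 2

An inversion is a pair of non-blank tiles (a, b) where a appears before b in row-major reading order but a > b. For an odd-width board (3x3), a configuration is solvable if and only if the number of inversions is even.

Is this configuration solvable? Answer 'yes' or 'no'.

Inversions (pairs i<j in row-major order where tile[i] > tile[j] > 0): 18
18 is even, so the puzzle is solvable.

Answer: yes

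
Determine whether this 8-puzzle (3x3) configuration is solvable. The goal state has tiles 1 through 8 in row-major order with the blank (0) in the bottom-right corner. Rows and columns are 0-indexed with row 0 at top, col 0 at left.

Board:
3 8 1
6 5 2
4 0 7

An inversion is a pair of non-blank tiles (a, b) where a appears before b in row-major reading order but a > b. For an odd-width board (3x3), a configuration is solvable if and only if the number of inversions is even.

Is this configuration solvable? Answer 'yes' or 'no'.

Answer: no

Derivation:
Inversions (pairs i<j in row-major order where tile[i] > tile[j] > 0): 13
13 is odd, so the puzzle is not solvable.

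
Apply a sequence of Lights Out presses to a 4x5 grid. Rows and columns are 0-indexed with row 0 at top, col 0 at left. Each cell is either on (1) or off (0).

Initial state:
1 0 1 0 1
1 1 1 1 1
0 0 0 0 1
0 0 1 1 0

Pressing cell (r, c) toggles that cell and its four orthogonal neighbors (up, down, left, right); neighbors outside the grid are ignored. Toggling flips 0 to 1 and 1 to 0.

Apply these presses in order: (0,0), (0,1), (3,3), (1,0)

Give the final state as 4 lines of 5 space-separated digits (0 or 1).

Answer: 0 0 0 0 1
1 1 1 1 1
1 0 0 1 1
0 0 0 0 1

Derivation:
After press 1 at (0,0):
0 1 1 0 1
0 1 1 1 1
0 0 0 0 1
0 0 1 1 0

After press 2 at (0,1):
1 0 0 0 1
0 0 1 1 1
0 0 0 0 1
0 0 1 1 0

After press 3 at (3,3):
1 0 0 0 1
0 0 1 1 1
0 0 0 1 1
0 0 0 0 1

After press 4 at (1,0):
0 0 0 0 1
1 1 1 1 1
1 0 0 1 1
0 0 0 0 1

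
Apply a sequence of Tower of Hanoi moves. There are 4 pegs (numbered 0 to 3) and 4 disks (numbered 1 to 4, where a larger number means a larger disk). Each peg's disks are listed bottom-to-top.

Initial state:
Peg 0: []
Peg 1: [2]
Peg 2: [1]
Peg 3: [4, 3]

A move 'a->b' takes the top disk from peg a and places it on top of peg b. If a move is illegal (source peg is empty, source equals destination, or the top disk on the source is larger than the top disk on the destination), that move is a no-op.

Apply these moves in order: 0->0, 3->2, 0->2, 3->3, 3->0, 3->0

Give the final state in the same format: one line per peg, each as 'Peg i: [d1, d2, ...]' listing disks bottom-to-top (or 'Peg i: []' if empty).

After move 1 (0->0):
Peg 0: []
Peg 1: [2]
Peg 2: [1]
Peg 3: [4, 3]

After move 2 (3->2):
Peg 0: []
Peg 1: [2]
Peg 2: [1]
Peg 3: [4, 3]

After move 3 (0->2):
Peg 0: []
Peg 1: [2]
Peg 2: [1]
Peg 3: [4, 3]

After move 4 (3->3):
Peg 0: []
Peg 1: [2]
Peg 2: [1]
Peg 3: [4, 3]

After move 5 (3->0):
Peg 0: [3]
Peg 1: [2]
Peg 2: [1]
Peg 3: [4]

After move 6 (3->0):
Peg 0: [3]
Peg 1: [2]
Peg 2: [1]
Peg 3: [4]

Answer: Peg 0: [3]
Peg 1: [2]
Peg 2: [1]
Peg 3: [4]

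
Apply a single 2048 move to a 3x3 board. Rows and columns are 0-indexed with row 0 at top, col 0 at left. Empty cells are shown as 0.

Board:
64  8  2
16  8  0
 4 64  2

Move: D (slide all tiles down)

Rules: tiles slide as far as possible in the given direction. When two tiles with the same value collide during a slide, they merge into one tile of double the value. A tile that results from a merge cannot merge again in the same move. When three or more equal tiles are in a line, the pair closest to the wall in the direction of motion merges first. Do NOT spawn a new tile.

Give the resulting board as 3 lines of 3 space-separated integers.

Answer: 64  0  0
16 16  0
 4 64  4

Derivation:
Slide down:
col 0: [64, 16, 4] -> [64, 16, 4]
col 1: [8, 8, 64] -> [0, 16, 64]
col 2: [2, 0, 2] -> [0, 0, 4]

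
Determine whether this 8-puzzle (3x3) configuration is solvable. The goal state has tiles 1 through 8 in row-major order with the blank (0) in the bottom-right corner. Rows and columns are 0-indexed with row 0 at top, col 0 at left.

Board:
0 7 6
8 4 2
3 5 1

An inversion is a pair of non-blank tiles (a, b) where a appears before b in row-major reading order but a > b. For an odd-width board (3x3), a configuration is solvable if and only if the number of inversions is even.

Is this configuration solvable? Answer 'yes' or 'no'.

Answer: yes

Derivation:
Inversions (pairs i<j in row-major order where tile[i] > tile[j] > 0): 22
22 is even, so the puzzle is solvable.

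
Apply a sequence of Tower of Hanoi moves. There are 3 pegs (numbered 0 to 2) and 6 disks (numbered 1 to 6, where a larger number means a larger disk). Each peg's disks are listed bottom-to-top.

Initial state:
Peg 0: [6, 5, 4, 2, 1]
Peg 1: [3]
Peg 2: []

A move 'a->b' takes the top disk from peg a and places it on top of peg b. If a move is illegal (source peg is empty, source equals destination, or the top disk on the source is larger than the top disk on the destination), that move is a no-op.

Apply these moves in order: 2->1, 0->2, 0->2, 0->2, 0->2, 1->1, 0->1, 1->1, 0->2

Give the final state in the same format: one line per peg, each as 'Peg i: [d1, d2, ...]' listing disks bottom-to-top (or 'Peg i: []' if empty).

Answer: Peg 0: [6, 5, 4]
Peg 1: [3, 2]
Peg 2: [1]

Derivation:
After move 1 (2->1):
Peg 0: [6, 5, 4, 2, 1]
Peg 1: [3]
Peg 2: []

After move 2 (0->2):
Peg 0: [6, 5, 4, 2]
Peg 1: [3]
Peg 2: [1]

After move 3 (0->2):
Peg 0: [6, 5, 4, 2]
Peg 1: [3]
Peg 2: [1]

After move 4 (0->2):
Peg 0: [6, 5, 4, 2]
Peg 1: [3]
Peg 2: [1]

After move 5 (0->2):
Peg 0: [6, 5, 4, 2]
Peg 1: [3]
Peg 2: [1]

After move 6 (1->1):
Peg 0: [6, 5, 4, 2]
Peg 1: [3]
Peg 2: [1]

After move 7 (0->1):
Peg 0: [6, 5, 4]
Peg 1: [3, 2]
Peg 2: [1]

After move 8 (1->1):
Peg 0: [6, 5, 4]
Peg 1: [3, 2]
Peg 2: [1]

After move 9 (0->2):
Peg 0: [6, 5, 4]
Peg 1: [3, 2]
Peg 2: [1]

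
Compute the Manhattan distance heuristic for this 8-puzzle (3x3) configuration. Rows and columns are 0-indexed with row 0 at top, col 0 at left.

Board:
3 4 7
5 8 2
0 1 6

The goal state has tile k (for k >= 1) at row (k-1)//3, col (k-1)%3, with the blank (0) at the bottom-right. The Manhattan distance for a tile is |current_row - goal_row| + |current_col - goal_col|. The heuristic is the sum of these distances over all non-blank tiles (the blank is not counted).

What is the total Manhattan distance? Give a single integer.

Tile 3: (0,0)->(0,2) = 2
Tile 4: (0,1)->(1,0) = 2
Tile 7: (0,2)->(2,0) = 4
Tile 5: (1,0)->(1,1) = 1
Tile 8: (1,1)->(2,1) = 1
Tile 2: (1,2)->(0,1) = 2
Tile 1: (2,1)->(0,0) = 3
Tile 6: (2,2)->(1,2) = 1
Sum: 2 + 2 + 4 + 1 + 1 + 2 + 3 + 1 = 16

Answer: 16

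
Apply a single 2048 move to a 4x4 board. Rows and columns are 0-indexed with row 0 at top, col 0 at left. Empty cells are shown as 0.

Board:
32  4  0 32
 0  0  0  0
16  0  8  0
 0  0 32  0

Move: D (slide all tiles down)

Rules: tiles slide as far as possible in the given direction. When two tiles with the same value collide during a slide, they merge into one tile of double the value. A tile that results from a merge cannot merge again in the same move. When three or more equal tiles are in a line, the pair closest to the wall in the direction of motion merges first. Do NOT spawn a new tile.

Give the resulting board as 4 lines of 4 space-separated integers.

Slide down:
col 0: [32, 0, 16, 0] -> [0, 0, 32, 16]
col 1: [4, 0, 0, 0] -> [0, 0, 0, 4]
col 2: [0, 0, 8, 32] -> [0, 0, 8, 32]
col 3: [32, 0, 0, 0] -> [0, 0, 0, 32]

Answer:  0  0  0  0
 0  0  0  0
32  0  8  0
16  4 32 32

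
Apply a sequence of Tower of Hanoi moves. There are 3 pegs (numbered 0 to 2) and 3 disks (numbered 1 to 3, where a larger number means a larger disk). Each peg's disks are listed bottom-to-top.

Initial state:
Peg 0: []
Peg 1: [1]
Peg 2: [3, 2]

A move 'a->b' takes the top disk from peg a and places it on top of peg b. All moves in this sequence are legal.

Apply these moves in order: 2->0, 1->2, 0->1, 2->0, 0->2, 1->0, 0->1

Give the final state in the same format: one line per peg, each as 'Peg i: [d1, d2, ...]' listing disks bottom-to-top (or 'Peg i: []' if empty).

After move 1 (2->0):
Peg 0: [2]
Peg 1: [1]
Peg 2: [3]

After move 2 (1->2):
Peg 0: [2]
Peg 1: []
Peg 2: [3, 1]

After move 3 (0->1):
Peg 0: []
Peg 1: [2]
Peg 2: [3, 1]

After move 4 (2->0):
Peg 0: [1]
Peg 1: [2]
Peg 2: [3]

After move 5 (0->2):
Peg 0: []
Peg 1: [2]
Peg 2: [3, 1]

After move 6 (1->0):
Peg 0: [2]
Peg 1: []
Peg 2: [3, 1]

After move 7 (0->1):
Peg 0: []
Peg 1: [2]
Peg 2: [3, 1]

Answer: Peg 0: []
Peg 1: [2]
Peg 2: [3, 1]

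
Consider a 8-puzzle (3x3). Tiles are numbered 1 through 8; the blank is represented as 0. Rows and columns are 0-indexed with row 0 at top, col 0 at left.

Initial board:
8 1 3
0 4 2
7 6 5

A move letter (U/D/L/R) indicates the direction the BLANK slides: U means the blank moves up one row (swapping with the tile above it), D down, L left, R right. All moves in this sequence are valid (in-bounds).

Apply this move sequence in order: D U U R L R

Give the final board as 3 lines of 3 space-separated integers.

Answer: 1 0 3
8 4 2
7 6 5

Derivation:
After move 1 (D):
8 1 3
7 4 2
0 6 5

After move 2 (U):
8 1 3
0 4 2
7 6 5

After move 3 (U):
0 1 3
8 4 2
7 6 5

After move 4 (R):
1 0 3
8 4 2
7 6 5

After move 5 (L):
0 1 3
8 4 2
7 6 5

After move 6 (R):
1 0 3
8 4 2
7 6 5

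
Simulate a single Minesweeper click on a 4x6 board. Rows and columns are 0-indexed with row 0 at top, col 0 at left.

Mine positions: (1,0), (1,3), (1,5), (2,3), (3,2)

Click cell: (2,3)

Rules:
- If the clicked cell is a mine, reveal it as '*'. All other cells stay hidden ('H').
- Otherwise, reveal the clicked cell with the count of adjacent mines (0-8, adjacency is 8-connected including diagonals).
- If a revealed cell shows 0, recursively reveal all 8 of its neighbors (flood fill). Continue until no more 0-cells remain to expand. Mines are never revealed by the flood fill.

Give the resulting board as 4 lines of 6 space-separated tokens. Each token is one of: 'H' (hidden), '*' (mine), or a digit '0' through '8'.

H H H H H H
H H H H H H
H H H * H H
H H H H H H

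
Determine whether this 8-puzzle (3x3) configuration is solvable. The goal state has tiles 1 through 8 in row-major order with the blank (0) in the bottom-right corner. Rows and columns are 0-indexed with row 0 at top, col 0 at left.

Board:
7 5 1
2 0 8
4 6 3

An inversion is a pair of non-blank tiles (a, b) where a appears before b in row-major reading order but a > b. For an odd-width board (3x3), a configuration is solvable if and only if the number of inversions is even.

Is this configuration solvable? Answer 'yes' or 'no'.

Inversions (pairs i<j in row-major order where tile[i] > tile[j] > 0): 15
15 is odd, so the puzzle is not solvable.

Answer: no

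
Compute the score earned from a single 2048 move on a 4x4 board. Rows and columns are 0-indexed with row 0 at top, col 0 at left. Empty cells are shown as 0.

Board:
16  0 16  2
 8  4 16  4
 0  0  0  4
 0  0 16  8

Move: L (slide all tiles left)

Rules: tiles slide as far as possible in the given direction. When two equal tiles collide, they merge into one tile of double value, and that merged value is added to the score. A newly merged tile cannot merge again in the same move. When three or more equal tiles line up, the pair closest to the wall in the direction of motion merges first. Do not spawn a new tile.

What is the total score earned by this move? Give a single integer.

Slide left:
row 0: [16, 0, 16, 2] -> [32, 2, 0, 0]  score +32 (running 32)
row 1: [8, 4, 16, 4] -> [8, 4, 16, 4]  score +0 (running 32)
row 2: [0, 0, 0, 4] -> [4, 0, 0, 0]  score +0 (running 32)
row 3: [0, 0, 16, 8] -> [16, 8, 0, 0]  score +0 (running 32)
Board after move:
32  2  0  0
 8  4 16  4
 4  0  0  0
16  8  0  0

Answer: 32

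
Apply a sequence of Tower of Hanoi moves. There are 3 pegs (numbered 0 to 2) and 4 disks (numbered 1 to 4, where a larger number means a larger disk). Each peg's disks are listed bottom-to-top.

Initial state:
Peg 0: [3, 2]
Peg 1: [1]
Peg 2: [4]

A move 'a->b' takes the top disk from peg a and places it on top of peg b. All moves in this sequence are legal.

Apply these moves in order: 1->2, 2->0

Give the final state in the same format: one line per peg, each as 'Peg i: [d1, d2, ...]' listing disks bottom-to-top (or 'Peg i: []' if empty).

After move 1 (1->2):
Peg 0: [3, 2]
Peg 1: []
Peg 2: [4, 1]

After move 2 (2->0):
Peg 0: [3, 2, 1]
Peg 1: []
Peg 2: [4]

Answer: Peg 0: [3, 2, 1]
Peg 1: []
Peg 2: [4]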